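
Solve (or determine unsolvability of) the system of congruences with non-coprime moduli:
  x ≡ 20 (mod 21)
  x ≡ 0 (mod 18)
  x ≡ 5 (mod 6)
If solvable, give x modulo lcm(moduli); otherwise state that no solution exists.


Moduli 21, 18, 6 are not pairwise coprime, so CRT works modulo lcm(m_i) when all pairwise compatibility conditions hold.
Pairwise compatibility: gcd(m_i, m_j) must divide a_i - a_j for every pair.
Merge one congruence at a time:
  Start: x ≡ 20 (mod 21).
  Combine with x ≡ 0 (mod 18): gcd(21, 18) = 3, and 0 - 20 = -20 is NOT divisible by 3.
    ⇒ system is inconsistent (no integer solution).

No solution (the system is inconsistent).


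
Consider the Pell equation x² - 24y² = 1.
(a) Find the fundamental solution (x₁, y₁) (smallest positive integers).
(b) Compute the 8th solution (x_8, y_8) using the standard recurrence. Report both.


Step 1: Find the fundamental solution (x₁, y₁) of x² - 24y² = 1.
  Expand √24 as a continued fraction. a₀ = ⌊√24⌋ = 4; iterate m_{k+1} = d_k·a_k − m_k, d_{k+1} = (24 − m_{k+1}²)/d_k, a_{k+1} = ⌊(a₀ + m_{k+1})/d_{k+1}⌋ (starting m₀ = 0, d₀ = 1), with convergents p_k = a_k·p_{k-1} + p_{k-2}, q_k = a_k·q_{k-1} + q_{k-2} (p₋₁ = 1, q₋₁ = 0):
  k = 0: a₀ = 4; p₀/q₀ = 4/1; p₀² − 24·q₀² = 16 − 24 = -8.
  k = 1: m = 4, d = 8, a = ⌊(4 + 4)/8⌋ = 1; p/q = (1·4 + 1)/(1·1 + 0) = 5/1; p² − 24·q² = 25 − 24 = 1.
  The first convergent with p² − 24·q² = 1 gives the fundamental solution (x₁, y₁) = (5, 1).
Step 2: Apply the recurrence (x_{n+1}, y_{n+1}) = (x₁x_n + 24y₁y_n, x₁y_n + y₁x_n) repeatedly.
  From (x_1, y_1) = (5, 1): x_2 = 5·5 + 24·1·1 = 49; y_2 = 5·1 + 1·5 = 10.
  From (x_2, y_2) = (49, 10): x_3 = 5·49 + 24·1·10 = 485; y_3 = 5·10 + 1·49 = 99.
  From (x_3, y_3) = (485, 99): x_4 = 5·485 + 24·1·99 = 4801; y_4 = 5·99 + 1·485 = 980.
  From (x_4, y_4) = (4801, 980): x_5 = 5·4801 + 24·1·980 = 47525; y_5 = 5·980 + 1·4801 = 9701.
  From (x_5, y_5) = (47525, 9701): x_6 = 5·47525 + 24·1·9701 = 470449; y_6 = 5·9701 + 1·47525 = 96030.
  From (x_6, y_6) = (470449, 96030): x_7 = 5·470449 + 24·1·96030 = 4656965; y_7 = 5·96030 + 1·470449 = 950599.
  From (x_7, y_7) = (4656965, 950599): x_8 = 5·4656965 + 24·1·950599 = 46099201; y_8 = 5·950599 + 1·4656965 = 9409960.
Step 3: Verify x_8² - 24·y_8² = 2125136332838401 - 2125136332838400 = 1 (should be 1). ✓

(x_1, y_1) = (5, 1); (x_8, y_8) = (46099201, 9409960).


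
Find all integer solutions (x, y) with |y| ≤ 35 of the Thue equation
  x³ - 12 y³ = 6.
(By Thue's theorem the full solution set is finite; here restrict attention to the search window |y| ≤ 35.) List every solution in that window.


The equation is x³ - 12y³ = 6. For fixed y, x³ = 12·y³ + 6, so a solution requires the RHS to be a perfect cube.
Strategy: iterate y from -35 to 35, compute RHS = 12·y³ + 6, and check whether it is a (positive or negative) perfect cube.
Check small values of y:
  y = 0: RHS = 6 is not a perfect cube.
  y = 1: RHS = 18 is not a perfect cube.
  y = -1: RHS = -6 is not a perfect cube.
  y = 2: RHS = 102 is not a perfect cube.
  y = -2: RHS = -90 is not a perfect cube.
  y = 3: RHS = 330 is not a perfect cube.
  y = -3: RHS = -318 is not a perfect cube.
Continuing the search up to |y| = 35 finds no solutions either.
No (x, y) in the scanned range satisfies the equation.

No integer solutions with |y| ≤ 35.


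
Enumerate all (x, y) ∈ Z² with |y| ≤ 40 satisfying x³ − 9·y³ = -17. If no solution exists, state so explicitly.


The equation is x³ - 9y³ = -17. For fixed y, x³ = 9·y³ − 17, so a solution requires the RHS to be a perfect cube.
Strategy: iterate y from -40 to 40, compute RHS = 9·y³ − 17, and check whether it is a (positive or negative) perfect cube.
Check small values of y:
  y = 0: RHS = -17 is not a perfect cube.
  y = 1: RHS = -8 = (-2)³ ⇒ x = -2 works.
  y = -1: RHS = -26 is not a perfect cube.
  y = 2: RHS = 55 is not a perfect cube.
  y = -2: RHS = -89 is not a perfect cube.
  y = 3: RHS = 226 is not a perfect cube.
  y = -3: RHS = -260 is not a perfect cube.
Continuing, at y = 25: RHS = 140608 = (52)³ ⇒ x = 52 works.
Searching the remaining y in |y| ≤ 40 finds no further solutions.
Collected solutions: (-2, 1), (52, 25).

Solutions (with |y| ≤ 40): (-2, 1), (52, 25).


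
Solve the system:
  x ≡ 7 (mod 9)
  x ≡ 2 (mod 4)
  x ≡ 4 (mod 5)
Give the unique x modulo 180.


Moduli 9, 4, 5 are pairwise coprime; by CRT there is a unique solution modulo M = 9 · 4 · 5 = 180.
Solve pairwise, accumulating the modulus:
  Start with x ≡ 7 (mod 9).
  Combine with x ≡ 2 (mod 4): since gcd(9, 4) = 1, we get a unique residue mod 36.
    Write x = 7 + 9·t and substitute into x ≡ 2 (mod 4): 9·t ≡ 2 − 7 = -5 (mod 4).
    Reduce coefficients mod 4: 1·t ≡ 3 (mod 4).
    So t ≡ 3 (mod 4).
    Then x = 7 + 9·3 = 34, valid modulo lcm(9, 4) = 36: x ≡ 34 (mod 36).
  Combine with x ≡ 4 (mod 5): since gcd(36, 5) = 1, we get a unique residue mod 180.
    Write x = 34 + 36·t and substitute into x ≡ 4 (mod 5): 36·t ≡ 4 − 34 = -30 (mod 5).
    Reduce coefficients mod 5: 1·t ≡ 0 (mod 5).
    So t ≡ 0 (mod 5).
    Then x = 34 + 36·0 = 34, valid modulo lcm(36, 5) = 180: x ≡ 34 (mod 180).
Verify: 34 mod 9 = 7 ✓, 34 mod 4 = 2 ✓, 34 mod 5 = 4 ✓.

x ≡ 34 (mod 180).


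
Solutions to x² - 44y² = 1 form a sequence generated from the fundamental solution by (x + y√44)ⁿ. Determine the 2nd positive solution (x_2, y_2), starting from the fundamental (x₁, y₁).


Step 1: Find the fundamental solution (x₁, y₁) of x² - 44y² = 1.
  Expand √44 as a continued fraction. a₀ = ⌊√44⌋ = 6; iterate m_{k+1} = d_k·a_k − m_k, d_{k+1} = (44 − m_{k+1}²)/d_k, a_{k+1} = ⌊(a₀ + m_{k+1})/d_{k+1}⌋ (starting m₀ = 0, d₀ = 1), with convergents p_k = a_k·p_{k-1} + p_{k-2}, q_k = a_k·q_{k-1} + q_{k-2} (p₋₁ = 1, q₋₁ = 0):
  k = 0: a₀ = 6; p₀/q₀ = 6/1; p₀² − 44·q₀² = 36 − 44 = -8.
  k = 1: m = 6, d = 8, a = ⌊(6 + 6)/8⌋ = 1; p/q = (1·6 + 1)/(1·1 + 0) = 7/1; p² − 44·q² = 49 − 44 = 5.
  k = 2: m = 2, d = 5, a = ⌊(6 + 2)/5⌋ = 1; p/q = (1·7 + 6)/(1·1 + 1) = 13/2; p² − 44·q² = 169 − 176 = -7.
  k = 3: m = 3, d = 7, a = ⌊(6 + 3)/7⌋ = 1; p/q = (1·13 + 7)/(1·2 + 1) = 20/3; p² − 44·q² = 400 − 396 = 4.
  k = 4: m = 4, d = 4, a = ⌊(6 + 4)/4⌋ = 2; p/q = (2·20 + 13)/(2·3 + 2) = 53/8; p² − 44·q² = 2809 − 2816 = -7.
  k = 5: m = 4, d = 7, a = ⌊(6 + 4)/7⌋ = 1; p/q = (1·53 + 20)/(1·8 + 3) = 73/11; p² − 44·q² = 5329 − 5324 = 5.
  k = 6: m = 3, d = 5, a = ⌊(6 + 3)/5⌋ = 1; p/q = (1·73 + 53)/(1·11 + 8) = 126/19; p² − 44·q² = 15876 − 15884 = -8.
  k = 7: m = 2, d = 8, a = ⌊(6 + 2)/8⌋ = 1; p/q = (1·126 + 73)/(1·19 + 11) = 199/30; p² − 44·q² = 39601 − 39600 = 1.
  The first convergent with p² − 44·q² = 1 gives the fundamental solution (x₁, y₁) = (199, 30).
Step 2: Apply the recurrence (x_{n+1}, y_{n+1}) = (x₁x_n + 44y₁y_n, x₁y_n + y₁x_n) repeatedly.
  From (x_1, y_1) = (199, 30): x_2 = 199·199 + 44·30·30 = 79201; y_2 = 199·30 + 30·199 = 11940.
Step 3: Verify x_2² - 44·y_2² = 6272798401 - 6272798400 = 1 (should be 1). ✓

(x_1, y_1) = (199, 30); (x_2, y_2) = (79201, 11940).


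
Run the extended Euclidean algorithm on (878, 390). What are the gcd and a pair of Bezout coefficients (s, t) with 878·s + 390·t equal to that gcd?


Euclidean algorithm on (878, 390) — divide until remainder is 0:
  878 = 2 · 390 + 98
  390 = 3 · 98 + 96
  98 = 1 · 96 + 2
  96 = 48 · 2 + 0
gcd(878, 390) = 2.
Track Bezout coefficients alongside the remainders: start with r₀ = 878 = a·1 + b·0 (s = 1, t = 0) and r₁ = 390 = a·0 + b·1 (s = 0, t = 1); each new remainder r_{k+1} = r_{k-1} − q_k·r_k inherits s_{k+1} = s_{k-1} − q_k·s_k, t_{k+1} = t_{k-1} − q_k·t_k, so r_k = a·s_k + b·t_k at every step:
  q = 2: r = 98, s = 1 − 2·0 = 1, t = 0 − 2·1 = -2  (check: 878·1 + 390·(-2) = 98)
  q = 3: r = 96, s = 0 − 3·1 = -3, t = 1 − 3·(-2) = 7  (check: 878·(-3) + 390·7 = 96)
  q = 1: r = 2, s = 1 − 1·(-3) = 4, t = -2 − 1·7 = -9  (check: 878·4 + 390·(-9) = 2)
The row with r = 2 (the gcd) gives the Bezout coefficients s = 4, t = -9.
Result: 878 · (4) + 390 · (-9) = 2.

gcd(878, 390) = 2; s = 4, t = -9 (check: 878·4 + 390·(-9) = 2).


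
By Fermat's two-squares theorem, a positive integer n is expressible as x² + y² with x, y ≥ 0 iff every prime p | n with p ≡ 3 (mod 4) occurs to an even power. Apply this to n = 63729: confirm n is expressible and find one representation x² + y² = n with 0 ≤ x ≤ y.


Step 1: Factor n = 63729 = 3^2 · 73 · 97.
Step 2: Check the mod-4 condition on each prime factor: 3 ≡ 3 (mod 4), exponent 2 (must be even); 73 ≡ 1 (mod 4), exponent 1; 97 ≡ 1 (mod 4), exponent 1.
All primes ≡ 3 (mod 4) appear to even exponent (or don't appear), so by the two-squares theorem n IS expressible as a sum of two squares.
Step 3: Build a representation. Group n = k² · m with k = 3 and m = 73 · 97 = 7081 (a product of primes ≡ 1 (mod 4)); a representation of m scales to one of n via (k·x)² + (k·y)² = k²(x² + y²). Each prime p ≡ 1 (mod 4) is itself a sum of two squares; find a² by testing p − a² for a perfect square:
  73: 73 − 1² = 72, 73 − 2² = 69, 73 − 3² = 64 = 8² ⇒ 73 = 3² + 8².
  97: 97 − 1² = 96, 97 − 2² = 93, 97 − 3² = 88, 97 − 4² = 81 = 9² ⇒ 97 = 4² + 9².
  Combine using the Brahmagupta–Fibonacci identity (a² + b²)(c² + d²) = (ac − bd)² + (ad + bc)² = (ac + bd)² + (ad − bc)²:
  73 · 97 = 7081: from (3² + 8²)(4² + 9²), take (3·4 − 8·9, 3·9 + 8·4) = (12 − 72, 27 + 32) = (-60, 59); dropping signs (only squares matter) gives (60, 59); check 60² + 59² = 3600 + 3481 = 7081 ✓.
  Scale by k = 3: (3·60, 3·59) = (180, 177).
Step 4: Order so x ≤ y and verify: 177² + 180² = 31329 + 32400 = 63729 = n. ✓

n = 63729 = 177² + 180² (one valid representation with x ≤ y).


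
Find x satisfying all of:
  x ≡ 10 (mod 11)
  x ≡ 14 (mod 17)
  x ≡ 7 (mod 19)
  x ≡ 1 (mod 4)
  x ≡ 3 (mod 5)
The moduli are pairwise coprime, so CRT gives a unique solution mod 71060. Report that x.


Product of moduli M = 11 · 17 · 19 · 4 · 5 = 71060.
Merge one congruence at a time:
  Start: x ≡ 10 (mod 11).
  Combine with x ≡ 14 (mod 17); new modulus lcm = 187.
    Write x = 10 + 11·t and substitute into x ≡ 14 (mod 17): 11·t ≡ 14 − 10 = 4 (mod 17).
    The inverse of 11 mod 17 is 14 (since 11·14 = 154 = 9·17 + 1), so t ≡ 14·4 = 56 ≡ 5 (mod 17).
    Then x = 10 + 11·5 = 65, valid modulo lcm(11, 17) = 187: x ≡ 65 (mod 187).
  Combine with x ≡ 7 (mod 19); new modulus lcm = 3553.
    Write x = 65 + 187·t and substitute into x ≡ 7 (mod 19): 187·t ≡ 7 − 65 = -58 (mod 19).
    Reduce coefficients mod 19: 16·t ≡ 18 (mod 19).
    The inverse of 16 mod 19 is 6 (since 16·6 = 96 = 5·19 + 1), so t ≡ 6·18 = 108 ≡ 13 (mod 19).
    Then x = 65 + 187·13 = 2496, valid modulo lcm(187, 19) = 3553: x ≡ 2496 (mod 3553).
  Combine with x ≡ 1 (mod 4); new modulus lcm = 14212.
    Write x = 2496 + 3553·t and substitute into x ≡ 1 (mod 4): 3553·t ≡ 1 − 2496 = -2495 (mod 4).
    Reduce coefficients mod 4: 1·t ≡ 1 (mod 4).
    So t ≡ 1 (mod 4).
    Then x = 2496 + 3553·1 = 6049, valid modulo lcm(3553, 4) = 14212: x ≡ 6049 (mod 14212).
  Combine with x ≡ 3 (mod 5); new modulus lcm = 71060.
    Write x = 6049 + 14212·t and substitute into x ≡ 3 (mod 5): 14212·t ≡ 3 − 6049 = -6046 (mod 5).
    Reduce coefficients mod 5: 2·t ≡ 4 (mod 5).
    The inverse of 2 mod 5 is 3 (since 2·3 = 6 = 1·5 + 1), so t ≡ 3·4 = 12 ≡ 2 (mod 5).
    Then x = 6049 + 14212·2 = 34473, valid modulo lcm(14212, 5) = 71060: x ≡ 34473 (mod 71060).
Verify against each original: 34473 mod 11 = 10, 34473 mod 17 = 14, 34473 mod 19 = 7, 34473 mod 4 = 1, 34473 mod 5 = 3.

x ≡ 34473 (mod 71060).


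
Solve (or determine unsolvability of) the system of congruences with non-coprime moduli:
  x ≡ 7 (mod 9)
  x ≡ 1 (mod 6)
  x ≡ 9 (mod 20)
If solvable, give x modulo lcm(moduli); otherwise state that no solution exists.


Moduli 9, 6, 20 are not pairwise coprime, so CRT works modulo lcm(m_i) when all pairwise compatibility conditions hold.
Pairwise compatibility: gcd(m_i, m_j) must divide a_i - a_j for every pair.
Merge one congruence at a time:
  Start: x ≡ 7 (mod 9).
  Combine with x ≡ 1 (mod 6): gcd(9, 6) = 3; 1 - 7 = -6, which IS divisible by 3, so compatible.
    Write x = 7 + 9·t and substitute into x ≡ 1 (mod 6): 9·t ≡ 1 − 7 = -6 (mod 6).
    Divide the congruence (and modulus) by g = 3: 3·t ≡ -2 (mod 2).
    Reduce coefficients mod 2: 1·t ≡ 0 (mod 2).
    So t ≡ 0 (mod 2).
    Then x = 7 + 9·0 = 7, valid modulo lcm(9, 6) = 18: x ≡ 7 (mod 18).
  Combine with x ≡ 9 (mod 20): gcd(18, 20) = 2; 9 - 7 = 2, which IS divisible by 2, so compatible.
    Write x = 7 + 18·t and substitute into x ≡ 9 (mod 20): 18·t ≡ 9 − 7 = 2 (mod 20).
    Divide the congruence (and modulus) by g = 2: 9·t ≡ 1 (mod 10).
    The inverse of 9 mod 10 is 9 (since 9·9 = 81 = 8·10 + 1), so t ≡ 9·1 = 9 ≡ 9 (mod 10).
    Then x = 7 + 18·9 = 169, valid modulo lcm(18, 20) = 180: x ≡ 169 (mod 180).
Verify: 169 mod 9 = 7, 169 mod 6 = 1, 169 mod 20 = 9.

x ≡ 169 (mod 180).


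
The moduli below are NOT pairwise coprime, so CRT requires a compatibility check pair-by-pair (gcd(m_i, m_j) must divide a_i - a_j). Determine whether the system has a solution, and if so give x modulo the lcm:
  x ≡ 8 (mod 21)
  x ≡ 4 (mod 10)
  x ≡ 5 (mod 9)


Moduli 21, 10, 9 are not pairwise coprime, so CRT works modulo lcm(m_i) when all pairwise compatibility conditions hold.
Pairwise compatibility: gcd(m_i, m_j) must divide a_i - a_j for every pair.
Merge one congruence at a time:
  Start: x ≡ 8 (mod 21).
  Combine with x ≡ 4 (mod 10): gcd(21, 10) = 1; 4 - 8 = -4, which IS divisible by 1, so compatible.
    Write x = 8 + 21·t and substitute into x ≡ 4 (mod 10): 21·t ≡ 4 − 8 = -4 (mod 10).
    Reduce coefficients mod 10: 1·t ≡ 6 (mod 10).
    So t ≡ 6 (mod 10).
    Then x = 8 + 21·6 = 134, valid modulo lcm(21, 10) = 210: x ≡ 134 (mod 210).
  Combine with x ≡ 5 (mod 9): gcd(210, 9) = 3; 5 - 134 = -129, which IS divisible by 3, so compatible.
    Write x = 134 + 210·t and substitute into x ≡ 5 (mod 9): 210·t ≡ 5 − 134 = -129 (mod 9).
    Divide the congruence (and modulus) by g = 3: 70·t ≡ -43 (mod 3).
    Reduce coefficients mod 3: 1·t ≡ 2 (mod 3).
    So t ≡ 2 (mod 3).
    Then x = 134 + 210·2 = 554, valid modulo lcm(210, 9) = 630: x ≡ 554 (mod 630).
Verify: 554 mod 21 = 8, 554 mod 10 = 4, 554 mod 9 = 5.

x ≡ 554 (mod 630).


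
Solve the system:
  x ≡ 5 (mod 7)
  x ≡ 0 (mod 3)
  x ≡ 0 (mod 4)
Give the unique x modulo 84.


Moduli 7, 3, 4 are pairwise coprime; by CRT there is a unique solution modulo M = 7 · 3 · 4 = 84.
Solve pairwise, accumulating the modulus:
  Start with x ≡ 5 (mod 7).
  Combine with x ≡ 0 (mod 3): since gcd(7, 3) = 1, we get a unique residue mod 21.
    Write x = 5 + 7·t and substitute into x ≡ 0 (mod 3): 7·t ≡ 0 − 5 = -5 (mod 3).
    Reduce coefficients mod 3: 1·t ≡ 1 (mod 3).
    So t ≡ 1 (mod 3).
    Then x = 5 + 7·1 = 12, valid modulo lcm(7, 3) = 21: x ≡ 12 (mod 21).
  Combine with x ≡ 0 (mod 4): since gcd(21, 4) = 1, we get a unique residue mod 84.
    Write x = 12 + 21·t and substitute into x ≡ 0 (mod 4): 21·t ≡ 0 − 12 = -12 (mod 4).
    Reduce coefficients mod 4: 1·t ≡ 0 (mod 4).
    So t ≡ 0 (mod 4).
    Then x = 12 + 21·0 = 12, valid modulo lcm(21, 4) = 84: x ≡ 12 (mod 84).
Verify: 12 mod 7 = 5 ✓, 12 mod 3 = 0 ✓, 12 mod 4 = 0 ✓.

x ≡ 12 (mod 84).


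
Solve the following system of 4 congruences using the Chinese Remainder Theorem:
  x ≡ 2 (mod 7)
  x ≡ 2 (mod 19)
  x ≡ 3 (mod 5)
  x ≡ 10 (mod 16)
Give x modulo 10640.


Product of moduli M = 7 · 19 · 5 · 16 = 10640.
Merge one congruence at a time:
  Start: x ≡ 2 (mod 7).
  Combine with x ≡ 2 (mod 19); new modulus lcm = 133.
    Write x = 2 + 7·t and substitute into x ≡ 2 (mod 19): 7·t ≡ 2 − 2 = 0 (mod 19).
    The inverse of 7 mod 19 is 11 (since 7·11 = 77 = 4·19 + 1), so t ≡ 11·0 = 0 ≡ 0 (mod 19).
    Then x = 2 + 7·0 = 2, valid modulo lcm(7, 19) = 133: x ≡ 2 (mod 133).
  Combine with x ≡ 3 (mod 5); new modulus lcm = 665.
    Write x = 2 + 133·t and substitute into x ≡ 3 (mod 5): 133·t ≡ 3 − 2 = 1 (mod 5).
    Reduce coefficients mod 5: 3·t ≡ 1 (mod 5).
    The inverse of 3 mod 5 is 2 (since 3·2 = 6 = 1·5 + 1), so t ≡ 2·1 = 2 ≡ 2 (mod 5).
    Then x = 2 + 133·2 = 268, valid modulo lcm(133, 5) = 665: x ≡ 268 (mod 665).
  Combine with x ≡ 10 (mod 16); new modulus lcm = 10640.
    Write x = 268 + 665·t and substitute into x ≡ 10 (mod 16): 665·t ≡ 10 − 268 = -258 (mod 16).
    Reduce coefficients mod 16: 9·t ≡ 14 (mod 16).
    The inverse of 9 mod 16 is 9 (since 9·9 = 81 = 5·16 + 1), so t ≡ 9·14 = 126 ≡ 14 (mod 16).
    Then x = 268 + 665·14 = 9578, valid modulo lcm(665, 16) = 10640: x ≡ 9578 (mod 10640).
Verify against each original: 9578 mod 7 = 2, 9578 mod 19 = 2, 9578 mod 5 = 3, 9578 mod 16 = 10.

x ≡ 9578 (mod 10640).


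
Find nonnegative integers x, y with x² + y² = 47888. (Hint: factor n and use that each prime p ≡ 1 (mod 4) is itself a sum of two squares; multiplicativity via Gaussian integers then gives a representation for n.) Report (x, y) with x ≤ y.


Step 1: Factor n = 47888 = 2^4 · 41 · 73.
Step 2: Check the mod-4 condition on each prime factor: 2 = 2 (special); 41 ≡ 1 (mod 4), exponent 1; 73 ≡ 1 (mod 4), exponent 1.
All primes ≡ 3 (mod 4) appear to even exponent (or don't appear), so by the two-squares theorem n IS expressible as a sum of two squares.
Step 3: Build a representation. Group n = k² · m with k = 4 and m = 41 · 73 = 2993 (a product of primes ≡ 1 (mod 4)); a representation of m scales to one of n via (k·x)² + (k·y)² = k²(x² + y²). Each prime p ≡ 1 (mod 4) is itself a sum of two squares; find a² by testing p − a² for a perfect square:
  41: 41 − 1² = 40, 41 − 2² = 37, 41 − 3² = 32, 41 − 4² = 25 = 5² ⇒ 41 = 4² + 5².
  73: 73 − 1² = 72, 73 − 2² = 69, 73 − 3² = 64 = 8² ⇒ 73 = 3² + 8².
  Combine using the Brahmagupta–Fibonacci identity (a² + b²)(c² + d²) = (ac − bd)² + (ad + bc)² = (ac + bd)² + (ad − bc)²:
  41 · 73 = 2993: from (4² + 5²)(3² + 8²), take (4·3 − 5·8, 4·8 + 5·3) = (12 − 40, 32 + 15) = (-28, 47); dropping signs (only squares matter) gives (28, 47); check 28² + 47² = 784 + 2209 = 2993 ✓.
  Scale by k = 4: (4·28, 4·47) = (112, 188).
Step 4: Order so x ≤ y and verify: 112² + 188² = 12544 + 35344 = 47888 = n. ✓

n = 47888 = 112² + 188² (one valid representation with x ≤ y).


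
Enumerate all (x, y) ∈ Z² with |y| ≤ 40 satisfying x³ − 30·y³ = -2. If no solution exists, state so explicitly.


The equation is x³ - 30y³ = -2. For fixed y, x³ = 30·y³ − 2, so a solution requires the RHS to be a perfect cube.
Strategy: iterate y from -40 to 40, compute RHS = 30·y³ − 2, and check whether it is a (positive or negative) perfect cube.
Check small values of y:
  y = 0: RHS = -2 is not a perfect cube.
  y = 1: RHS = 28 is not a perfect cube.
  y = -1: RHS = -32 is not a perfect cube.
  y = 2: RHS = 238 is not a perfect cube.
  y = -2: RHS = -242 is not a perfect cube.
  y = 3: RHS = 808 is not a perfect cube.
  y = -3: RHS = -812 is not a perfect cube.
Continuing the search up to |y| = 40 finds no solutions either.
No (x, y) in the scanned range satisfies the equation.

No integer solutions with |y| ≤ 40.


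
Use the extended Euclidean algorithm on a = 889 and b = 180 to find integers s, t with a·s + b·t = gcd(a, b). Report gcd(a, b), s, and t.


Euclidean algorithm on (889, 180) — divide until remainder is 0:
  889 = 4 · 180 + 169
  180 = 1 · 169 + 11
  169 = 15 · 11 + 4
  11 = 2 · 4 + 3
  4 = 1 · 3 + 1
  3 = 3 · 1 + 0
gcd(889, 180) = 1.
Track Bezout coefficients alongside the remainders: start with r₀ = 889 = a·1 + b·0 (s = 1, t = 0) and r₁ = 180 = a·0 + b·1 (s = 0, t = 1); each new remainder r_{k+1} = r_{k-1} − q_k·r_k inherits s_{k+1} = s_{k-1} − q_k·s_k, t_{k+1} = t_{k-1} − q_k·t_k, so r_k = a·s_k + b·t_k at every step:
  q = 4: r = 169, s = 1 − 4·0 = 1, t = 0 − 4·1 = -4  (check: 889·1 + 180·(-4) = 169)
  q = 1: r = 11, s = 0 − 1·1 = -1, t = 1 − 1·(-4) = 5  (check: 889·(-1) + 180·5 = 11)
  q = 15: r = 4, s = 1 − 15·(-1) = 16, t = -4 − 15·5 = -79  (check: 889·16 + 180·(-79) = 4)
  q = 2: r = 3, s = -1 − 2·16 = -33, t = 5 − 2·(-79) = 163  (check: 889·(-33) + 180·163 = 3)
  q = 1: r = 1, s = 16 − 1·(-33) = 49, t = -79 − 1·163 = -242  (check: 889·49 + 180·(-242) = 1)
The row with r = 1 (the gcd) gives the Bezout coefficients s = 49, t = -242.
Result: 889 · (49) + 180 · (-242) = 1.

gcd(889, 180) = 1; s = 49, t = -242 (check: 889·49 + 180·(-242) = 1).


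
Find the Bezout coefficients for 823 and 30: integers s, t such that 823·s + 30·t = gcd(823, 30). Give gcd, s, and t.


Euclidean algorithm on (823, 30) — divide until remainder is 0:
  823 = 27 · 30 + 13
  30 = 2 · 13 + 4
  13 = 3 · 4 + 1
  4 = 4 · 1 + 0
gcd(823, 30) = 1.
Track Bezout coefficients alongside the remainders: start with r₀ = 823 = a·1 + b·0 (s = 1, t = 0) and r₁ = 30 = a·0 + b·1 (s = 0, t = 1); each new remainder r_{k+1} = r_{k-1} − q_k·r_k inherits s_{k+1} = s_{k-1} − q_k·s_k, t_{k+1} = t_{k-1} − q_k·t_k, so r_k = a·s_k + b·t_k at every step:
  q = 27: r = 13, s = 1 − 27·0 = 1, t = 0 − 27·1 = -27  (check: 823·1 + 30·(-27) = 13)
  q = 2: r = 4, s = 0 − 2·1 = -2, t = 1 − 2·(-27) = 55  (check: 823·(-2) + 30·55 = 4)
  q = 3: r = 1, s = 1 − 3·(-2) = 7, t = -27 − 3·55 = -192  (check: 823·7 + 30·(-192) = 1)
The row with r = 1 (the gcd) gives the Bezout coefficients s = 7, t = -192.
Result: 823 · (7) + 30 · (-192) = 1.

gcd(823, 30) = 1; s = 7, t = -192 (check: 823·7 + 30·(-192) = 1).


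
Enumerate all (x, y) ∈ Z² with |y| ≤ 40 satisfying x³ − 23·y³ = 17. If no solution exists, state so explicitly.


The equation is x³ - 23y³ = 17. For fixed y, x³ = 23·y³ + 17, so a solution requires the RHS to be a perfect cube.
Strategy: iterate y from -40 to 40, compute RHS = 23·y³ + 17, and check whether it is a (positive or negative) perfect cube.
Check small values of y:
  y = 0: RHS = 17 is not a perfect cube.
  y = 1: RHS = 40 is not a perfect cube.
  y = -1: RHS = -6 is not a perfect cube.
  y = 2: RHS = 201 is not a perfect cube.
  y = -2: RHS = -167 is not a perfect cube.
  y = 3: RHS = 638 is not a perfect cube.
  y = -3: RHS = -604 is not a perfect cube.
Continuing the search up to |y| = 40 finds no solutions either.
No (x, y) in the scanned range satisfies the equation.

No integer solutions with |y| ≤ 40.


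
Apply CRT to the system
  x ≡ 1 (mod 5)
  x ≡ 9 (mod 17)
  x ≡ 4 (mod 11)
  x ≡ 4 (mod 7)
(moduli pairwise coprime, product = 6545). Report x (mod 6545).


Product of moduli M = 5 · 17 · 11 · 7 = 6545.
Merge one congruence at a time:
  Start: x ≡ 1 (mod 5).
  Combine with x ≡ 9 (mod 17); new modulus lcm = 85.
    Write x = 1 + 5·t and substitute into x ≡ 9 (mod 17): 5·t ≡ 9 − 1 = 8 (mod 17).
    The inverse of 5 mod 17 is 7 (since 5·7 = 35 = 2·17 + 1), so t ≡ 7·8 = 56 ≡ 5 (mod 17).
    Then x = 1 + 5·5 = 26, valid modulo lcm(5, 17) = 85: x ≡ 26 (mod 85).
  Combine with x ≡ 4 (mod 11); new modulus lcm = 935.
    Write x = 26 + 85·t and substitute into x ≡ 4 (mod 11): 85·t ≡ 4 − 26 = -22 (mod 11).
    Reduce coefficients mod 11: 8·t ≡ 0 (mod 11).
    The inverse of 8 mod 11 is 7 (since 8·7 = 56 = 5·11 + 1), so t ≡ 7·0 = 0 ≡ 0 (mod 11).
    Then x = 26 + 85·0 = 26, valid modulo lcm(85, 11) = 935: x ≡ 26 (mod 935).
  Combine with x ≡ 4 (mod 7); new modulus lcm = 6545.
    Write x = 26 + 935·t and substitute into x ≡ 4 (mod 7): 935·t ≡ 4 − 26 = -22 (mod 7).
    Reduce coefficients mod 7: 4·t ≡ 6 (mod 7).
    The inverse of 4 mod 7 is 2 (since 4·2 = 8 = 1·7 + 1), so t ≡ 2·6 = 12 ≡ 5 (mod 7).
    Then x = 26 + 935·5 = 4701, valid modulo lcm(935, 7) = 6545: x ≡ 4701 (mod 6545).
Verify against each original: 4701 mod 5 = 1, 4701 mod 17 = 9, 4701 mod 11 = 4, 4701 mod 7 = 4.

x ≡ 4701 (mod 6545).


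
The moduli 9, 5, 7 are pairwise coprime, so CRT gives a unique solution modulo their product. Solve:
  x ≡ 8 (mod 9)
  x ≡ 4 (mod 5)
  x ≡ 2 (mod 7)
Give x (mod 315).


Moduli 9, 5, 7 are pairwise coprime; by CRT there is a unique solution modulo M = 9 · 5 · 7 = 315.
Solve pairwise, accumulating the modulus:
  Start with x ≡ 8 (mod 9).
  Combine with x ≡ 4 (mod 5): since gcd(9, 5) = 1, we get a unique residue mod 45.
    Write x = 8 + 9·t and substitute into x ≡ 4 (mod 5): 9·t ≡ 4 − 8 = -4 (mod 5).
    Reduce coefficients mod 5: 4·t ≡ 1 (mod 5).
    The inverse of 4 mod 5 is 4 (since 4·4 = 16 = 3·5 + 1), so t ≡ 4·1 = 4 ≡ 4 (mod 5).
    Then x = 8 + 9·4 = 44, valid modulo lcm(9, 5) = 45: x ≡ 44 (mod 45).
  Combine with x ≡ 2 (mod 7): since gcd(45, 7) = 1, we get a unique residue mod 315.
    Write x = 44 + 45·t and substitute into x ≡ 2 (mod 7): 45·t ≡ 2 − 44 = -42 (mod 7).
    Reduce coefficients mod 7: 3·t ≡ 0 (mod 7).
    The inverse of 3 mod 7 is 5 (since 3·5 = 15 = 2·7 + 1), so t ≡ 5·0 = 0 ≡ 0 (mod 7).
    Then x = 44 + 45·0 = 44, valid modulo lcm(45, 7) = 315: x ≡ 44 (mod 315).
Verify: 44 mod 9 = 8 ✓, 44 mod 5 = 4 ✓, 44 mod 7 = 2 ✓.

x ≡ 44 (mod 315).


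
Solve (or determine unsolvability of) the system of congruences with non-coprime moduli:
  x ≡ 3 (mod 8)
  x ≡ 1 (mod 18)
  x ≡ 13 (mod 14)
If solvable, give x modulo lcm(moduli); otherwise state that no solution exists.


Moduli 8, 18, 14 are not pairwise coprime, so CRT works modulo lcm(m_i) when all pairwise compatibility conditions hold.
Pairwise compatibility: gcd(m_i, m_j) must divide a_i - a_j for every pair.
Merge one congruence at a time:
  Start: x ≡ 3 (mod 8).
  Combine with x ≡ 1 (mod 18): gcd(8, 18) = 2; 1 - 3 = -2, which IS divisible by 2, so compatible.
    Write x = 3 + 8·t and substitute into x ≡ 1 (mod 18): 8·t ≡ 1 − 3 = -2 (mod 18).
    Divide the congruence (and modulus) by g = 2: 4·t ≡ -1 (mod 9).
    Reduce coefficients mod 9: 4·t ≡ 8 (mod 9).
    The inverse of 4 mod 9 is 7 (since 4·7 = 28 = 3·9 + 1), so t ≡ 7·8 = 56 ≡ 2 (mod 9).
    Then x = 3 + 8·2 = 19, valid modulo lcm(8, 18) = 72: x ≡ 19 (mod 72).
  Combine with x ≡ 13 (mod 14): gcd(72, 14) = 2; 13 - 19 = -6, which IS divisible by 2, so compatible.
    Write x = 19 + 72·t and substitute into x ≡ 13 (mod 14): 72·t ≡ 13 − 19 = -6 (mod 14).
    Divide the congruence (and modulus) by g = 2: 36·t ≡ -3 (mod 7).
    Reduce coefficients mod 7: 1·t ≡ 4 (mod 7).
    So t ≡ 4 (mod 7).
    Then x = 19 + 72·4 = 307, valid modulo lcm(72, 14) = 504: x ≡ 307 (mod 504).
Verify: 307 mod 8 = 3, 307 mod 18 = 1, 307 mod 14 = 13.

x ≡ 307 (mod 504).


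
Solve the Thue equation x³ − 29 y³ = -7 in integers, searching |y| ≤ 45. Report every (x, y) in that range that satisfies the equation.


The equation is x³ - 29y³ = -7. For fixed y, x³ = 29·y³ − 7, so a solution requires the RHS to be a perfect cube.
Strategy: iterate y from -45 to 45, compute RHS = 29·y³ − 7, and check whether it is a (positive or negative) perfect cube.
Check small values of y:
  y = 0: RHS = -7 is not a perfect cube.
  y = 1: RHS = 22 is not a perfect cube.
  y = -1: RHS = -36 is not a perfect cube.
  y = 2: RHS = 225 is not a perfect cube.
  y = -2: RHS = -239 is not a perfect cube.
  y = 3: RHS = 776 is not a perfect cube.
  y = -3: RHS = -790 is not a perfect cube.
Continuing the search up to |y| = 45 finds no solutions either.
No (x, y) in the scanned range satisfies the equation.

No integer solutions with |y| ≤ 45.


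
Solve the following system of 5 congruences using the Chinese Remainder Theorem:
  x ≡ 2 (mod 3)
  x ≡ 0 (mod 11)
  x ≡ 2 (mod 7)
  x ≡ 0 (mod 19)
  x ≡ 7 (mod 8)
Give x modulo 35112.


Product of moduli M = 3 · 11 · 7 · 19 · 8 = 35112.
Merge one congruence at a time:
  Start: x ≡ 2 (mod 3).
  Combine with x ≡ 0 (mod 11); new modulus lcm = 33.
    Write x = 2 + 3·t and substitute into x ≡ 0 (mod 11): 3·t ≡ 0 − 2 = -2 (mod 11).
    Reduce coefficients mod 11: 3·t ≡ 9 (mod 11).
    The inverse of 3 mod 11 is 4 (since 3·4 = 12 = 1·11 + 1), so t ≡ 4·9 = 36 ≡ 3 (mod 11).
    Then x = 2 + 3·3 = 11, valid modulo lcm(3, 11) = 33: x ≡ 11 (mod 33).
  Combine with x ≡ 2 (mod 7); new modulus lcm = 231.
    Write x = 11 + 33·t and substitute into x ≡ 2 (mod 7): 33·t ≡ 2 − 11 = -9 (mod 7).
    Reduce coefficients mod 7: 5·t ≡ 5 (mod 7).
    The inverse of 5 mod 7 is 3 (since 5·3 = 15 = 2·7 + 1), so t ≡ 3·5 = 15 ≡ 1 (mod 7).
    Then x = 11 + 33·1 = 44, valid modulo lcm(33, 7) = 231: x ≡ 44 (mod 231).
  Combine with x ≡ 0 (mod 19); new modulus lcm = 4389.
    Write x = 44 + 231·t and substitute into x ≡ 0 (mod 19): 231·t ≡ 0 − 44 = -44 (mod 19).
    Reduce coefficients mod 19: 3·t ≡ 13 (mod 19).
    The inverse of 3 mod 19 is 13 (since 3·13 = 39 = 2·19 + 1), so t ≡ 13·13 = 169 ≡ 17 (mod 19).
    Then x = 44 + 231·17 = 3971, valid modulo lcm(231, 19) = 4389: x ≡ 3971 (mod 4389).
  Combine with x ≡ 7 (mod 8); new modulus lcm = 35112.
    Write x = 3971 + 4389·t and substitute into x ≡ 7 (mod 8): 4389·t ≡ 7 − 3971 = -3964 (mod 8).
    Reduce coefficients mod 8: 5·t ≡ 4 (mod 8).
    The inverse of 5 mod 8 is 5 (since 5·5 = 25 = 3·8 + 1), so t ≡ 5·4 = 20 ≡ 4 (mod 8).
    Then x = 3971 + 4389·4 = 21527, valid modulo lcm(4389, 8) = 35112: x ≡ 21527 (mod 35112).
Verify against each original: 21527 mod 3 = 2, 21527 mod 11 = 0, 21527 mod 7 = 2, 21527 mod 19 = 0, 21527 mod 8 = 7.

x ≡ 21527 (mod 35112).


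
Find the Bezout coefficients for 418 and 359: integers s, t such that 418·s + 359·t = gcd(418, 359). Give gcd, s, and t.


Euclidean algorithm on (418, 359) — divide until remainder is 0:
  418 = 1 · 359 + 59
  359 = 6 · 59 + 5
  59 = 11 · 5 + 4
  5 = 1 · 4 + 1
  4 = 4 · 1 + 0
gcd(418, 359) = 1.
Track Bezout coefficients alongside the remainders: start with r₀ = 418 = a·1 + b·0 (s = 1, t = 0) and r₁ = 359 = a·0 + b·1 (s = 0, t = 1); each new remainder r_{k+1} = r_{k-1} − q_k·r_k inherits s_{k+1} = s_{k-1} − q_k·s_k, t_{k+1} = t_{k-1} − q_k·t_k, so r_k = a·s_k + b·t_k at every step:
  q = 1: r = 59, s = 1 − 1·0 = 1, t = 0 − 1·1 = -1  (check: 418·1 + 359·(-1) = 59)
  q = 6: r = 5, s = 0 − 6·1 = -6, t = 1 − 6·(-1) = 7  (check: 418·(-6) + 359·7 = 5)
  q = 11: r = 4, s = 1 − 11·(-6) = 67, t = -1 − 11·7 = -78  (check: 418·67 + 359·(-78) = 4)
  q = 1: r = 1, s = -6 − 1·67 = -73, t = 7 − 1·(-78) = 85  (check: 418·(-73) + 359·85 = 1)
The row with r = 1 (the gcd) gives the Bezout coefficients s = -73, t = 85.
Result: 418 · (-73) + 359 · (85) = 1.

gcd(418, 359) = 1; s = -73, t = 85 (check: 418·(-73) + 359·85 = 1).


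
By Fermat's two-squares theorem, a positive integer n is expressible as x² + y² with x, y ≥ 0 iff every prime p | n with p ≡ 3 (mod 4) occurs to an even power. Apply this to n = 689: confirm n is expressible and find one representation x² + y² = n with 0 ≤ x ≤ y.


Step 1: Factor n = 689 = 13 · 53.
Step 2: Check the mod-4 condition on each prime factor: 13 ≡ 1 (mod 4), exponent 1; 53 ≡ 1 (mod 4), exponent 1.
All primes ≡ 3 (mod 4) appear to even exponent (or don't appear), so by the two-squares theorem n IS expressible as a sum of two squares.
Step 3: Build a representation. Here n = 13 · 53 is a product of primes ≡ 1 (mod 4). Each prime p ≡ 1 (mod 4) is itself a sum of two squares; find a² by testing p − a² for a perfect square:
  13: 13 − 1² = 12, 13 − 2² = 9 = 3² ⇒ 13 = 2² + 3².
  53: 53 − 1² = 52, 53 − 2² = 49 = 7² ⇒ 53 = 2² + 7².
  Combine using the Brahmagupta–Fibonacci identity (a² + b²)(c² + d²) = (ac − bd)² + (ad + bc)² = (ac + bd)² + (ad − bc)²:
  13 · 53 = 689: from (2² + 3²)(2² + 7²), take (2·2 − 3·7, 2·7 + 3·2) = (4 − 21, 14 + 6) = (-17, 20); dropping signs (only squares matter) gives (17, 20); check 17² + 20² = 289 + 400 = 689 ✓.
Step 4: Order so x ≤ y and verify: 17² + 20² = 289 + 400 = 689 = n. ✓

n = 689 = 17² + 20² (one valid representation with x ≤ y).


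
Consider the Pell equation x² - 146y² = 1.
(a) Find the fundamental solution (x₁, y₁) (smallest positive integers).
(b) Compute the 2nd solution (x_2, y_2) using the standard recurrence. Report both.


Step 1: Find the fundamental solution (x₁, y₁) of x² - 146y² = 1.
  Expand √146 as a continued fraction. a₀ = ⌊√146⌋ = 12; iterate m_{k+1} = d_k·a_k − m_k, d_{k+1} = (146 − m_{k+1}²)/d_k, a_{k+1} = ⌊(a₀ + m_{k+1})/d_{k+1}⌋ (starting m₀ = 0, d₀ = 1), with convergents p_k = a_k·p_{k-1} + p_{k-2}, q_k = a_k·q_{k-1} + q_{k-2} (p₋₁ = 1, q₋₁ = 0):
  k = 0: a₀ = 12; p₀/q₀ = 12/1; p₀² − 146·q₀² = 144 − 146 = -2.
  k = 1: m = 12, d = 2, a = ⌊(12 + 12)/2⌋ = 12; p/q = (12·12 + 1)/(12·1 + 0) = 145/12; p² − 146·q² = 21025 − 21024 = 1.
  The first convergent with p² − 146·q² = 1 gives the fundamental solution (x₁, y₁) = (145, 12).
Step 2: Apply the recurrence (x_{n+1}, y_{n+1}) = (x₁x_n + 146y₁y_n, x₁y_n + y₁x_n) repeatedly.
  From (x_1, y_1) = (145, 12): x_2 = 145·145 + 146·12·12 = 42049; y_2 = 145·12 + 12·145 = 3480.
Step 3: Verify x_2² - 146·y_2² = 1768118401 - 1768118400 = 1 (should be 1). ✓

(x_1, y_1) = (145, 12); (x_2, y_2) = (42049, 3480).


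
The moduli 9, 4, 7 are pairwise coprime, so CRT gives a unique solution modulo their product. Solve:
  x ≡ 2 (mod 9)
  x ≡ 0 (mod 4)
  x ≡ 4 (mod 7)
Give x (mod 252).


Moduli 9, 4, 7 are pairwise coprime; by CRT there is a unique solution modulo M = 9 · 4 · 7 = 252.
Solve pairwise, accumulating the modulus:
  Start with x ≡ 2 (mod 9).
  Combine with x ≡ 0 (mod 4): since gcd(9, 4) = 1, we get a unique residue mod 36.
    Write x = 2 + 9·t and substitute into x ≡ 0 (mod 4): 9·t ≡ 0 − 2 = -2 (mod 4).
    Reduce coefficients mod 4: 1·t ≡ 2 (mod 4).
    So t ≡ 2 (mod 4).
    Then x = 2 + 9·2 = 20, valid modulo lcm(9, 4) = 36: x ≡ 20 (mod 36).
  Combine with x ≡ 4 (mod 7): since gcd(36, 7) = 1, we get a unique residue mod 252.
    Write x = 20 + 36·t and substitute into x ≡ 4 (mod 7): 36·t ≡ 4 − 20 = -16 (mod 7).
    Reduce coefficients mod 7: 1·t ≡ 5 (mod 7).
    So t ≡ 5 (mod 7).
    Then x = 20 + 36·5 = 200, valid modulo lcm(36, 7) = 252: x ≡ 200 (mod 252).
Verify: 200 mod 9 = 2 ✓, 200 mod 4 = 0 ✓, 200 mod 7 = 4 ✓.

x ≡ 200 (mod 252).


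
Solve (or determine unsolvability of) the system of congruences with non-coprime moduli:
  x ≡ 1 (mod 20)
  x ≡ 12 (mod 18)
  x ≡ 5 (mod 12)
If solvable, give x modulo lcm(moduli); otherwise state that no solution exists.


Moduli 20, 18, 12 are not pairwise coprime, so CRT works modulo lcm(m_i) when all pairwise compatibility conditions hold.
Pairwise compatibility: gcd(m_i, m_j) must divide a_i - a_j for every pair.
Merge one congruence at a time:
  Start: x ≡ 1 (mod 20).
  Combine with x ≡ 12 (mod 18): gcd(20, 18) = 2, and 12 - 1 = 11 is NOT divisible by 2.
    ⇒ system is inconsistent (no integer solution).

No solution (the system is inconsistent).


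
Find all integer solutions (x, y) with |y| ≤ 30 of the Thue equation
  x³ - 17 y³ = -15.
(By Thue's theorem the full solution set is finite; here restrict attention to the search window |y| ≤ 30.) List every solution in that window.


The equation is x³ - 17y³ = -15. For fixed y, x³ = 17·y³ − 15, so a solution requires the RHS to be a perfect cube.
Strategy: iterate y from -30 to 30, compute RHS = 17·y³ − 15, and check whether it is a (positive or negative) perfect cube.
Check small values of y:
  y = 0: RHS = -15 is not a perfect cube.
  y = 1: RHS = 2 is not a perfect cube.
  y = -1: RHS = -32 is not a perfect cube.
  y = 2: RHS = 121 is not a perfect cube.
  y = -2: RHS = -151 is not a perfect cube.
  y = 3: RHS = 444 is not a perfect cube.
  y = -3: RHS = -474 is not a perfect cube.
Continuing the search up to |y| = 30 finds no solutions either.
No (x, y) in the scanned range satisfies the equation.

No integer solutions with |y| ≤ 30.


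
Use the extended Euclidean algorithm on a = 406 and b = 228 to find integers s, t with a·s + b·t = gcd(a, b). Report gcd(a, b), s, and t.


Euclidean algorithm on (406, 228) — divide until remainder is 0:
  406 = 1 · 228 + 178
  228 = 1 · 178 + 50
  178 = 3 · 50 + 28
  50 = 1 · 28 + 22
  28 = 1 · 22 + 6
  22 = 3 · 6 + 4
  6 = 1 · 4 + 2
  4 = 2 · 2 + 0
gcd(406, 228) = 2.
Track Bezout coefficients alongside the remainders: start with r₀ = 406 = a·1 + b·0 (s = 1, t = 0) and r₁ = 228 = a·0 + b·1 (s = 0, t = 1); each new remainder r_{k+1} = r_{k-1} − q_k·r_k inherits s_{k+1} = s_{k-1} − q_k·s_k, t_{k+1} = t_{k-1} − q_k·t_k, so r_k = a·s_k + b·t_k at every step:
  q = 1: r = 178, s = 1 − 1·0 = 1, t = 0 − 1·1 = -1  (check: 406·1 + 228·(-1) = 178)
  q = 1: r = 50, s = 0 − 1·1 = -1, t = 1 − 1·(-1) = 2  (check: 406·(-1) + 228·2 = 50)
  q = 3: r = 28, s = 1 − 3·(-1) = 4, t = -1 − 3·2 = -7  (check: 406·4 + 228·(-7) = 28)
  q = 1: r = 22, s = -1 − 1·4 = -5, t = 2 − 1·(-7) = 9  (check: 406·(-5) + 228·9 = 22)
  q = 1: r = 6, s = 4 − 1·(-5) = 9, t = -7 − 1·9 = -16  (check: 406·9 + 228·(-16) = 6)
  q = 3: r = 4, s = -5 − 3·9 = -32, t = 9 − 3·(-16) = 57  (check: 406·(-32) + 228·57 = 4)
  q = 1: r = 2, s = 9 − 1·(-32) = 41, t = -16 − 1·57 = -73  (check: 406·41 + 228·(-73) = 2)
The row with r = 2 (the gcd) gives the Bezout coefficients s = 41, t = -73.
Result: 406 · (41) + 228 · (-73) = 2.

gcd(406, 228) = 2; s = 41, t = -73 (check: 406·41 + 228·(-73) = 2).


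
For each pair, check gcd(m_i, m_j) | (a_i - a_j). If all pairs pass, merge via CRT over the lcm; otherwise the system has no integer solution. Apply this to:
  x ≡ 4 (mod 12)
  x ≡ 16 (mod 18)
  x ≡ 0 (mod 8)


Moduli 12, 18, 8 are not pairwise coprime, so CRT works modulo lcm(m_i) when all pairwise compatibility conditions hold.
Pairwise compatibility: gcd(m_i, m_j) must divide a_i - a_j for every pair.
Merge one congruence at a time:
  Start: x ≡ 4 (mod 12).
  Combine with x ≡ 16 (mod 18): gcd(12, 18) = 6; 16 - 4 = 12, which IS divisible by 6, so compatible.
    Write x = 4 + 12·t and substitute into x ≡ 16 (mod 18): 12·t ≡ 16 − 4 = 12 (mod 18).
    Divide the congruence (and modulus) by g = 6: 2·t ≡ 2 (mod 3).
    The inverse of 2 mod 3 is 2 (since 2·2 = 4 = 1·3 + 1), so t ≡ 2·2 = 4 ≡ 1 (mod 3).
    Then x = 4 + 12·1 = 16, valid modulo lcm(12, 18) = 36: x ≡ 16 (mod 36).
  Combine with x ≡ 0 (mod 8): gcd(36, 8) = 4; 0 - 16 = -16, which IS divisible by 4, so compatible.
    Write x = 16 + 36·t and substitute into x ≡ 0 (mod 8): 36·t ≡ 0 − 16 = -16 (mod 8).
    Divide the congruence (and modulus) by g = 4: 9·t ≡ -4 (mod 2).
    Reduce coefficients mod 2: 1·t ≡ 0 (mod 2).
    So t ≡ 0 (mod 2).
    Then x = 16 + 36·0 = 16, valid modulo lcm(36, 8) = 72: x ≡ 16 (mod 72).
Verify: 16 mod 12 = 4, 16 mod 18 = 16, 16 mod 8 = 0.

x ≡ 16 (mod 72).


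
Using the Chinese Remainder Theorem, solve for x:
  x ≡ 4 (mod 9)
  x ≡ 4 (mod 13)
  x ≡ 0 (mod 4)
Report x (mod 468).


Moduli 9, 13, 4 are pairwise coprime; by CRT there is a unique solution modulo M = 9 · 13 · 4 = 468.
Solve pairwise, accumulating the modulus:
  Start with x ≡ 4 (mod 9).
  Combine with x ≡ 4 (mod 13): since gcd(9, 13) = 1, we get a unique residue mod 117.
    Write x = 4 + 9·t and substitute into x ≡ 4 (mod 13): 9·t ≡ 4 − 4 = 0 (mod 13).
    The inverse of 9 mod 13 is 3 (since 9·3 = 27 = 2·13 + 1), so t ≡ 3·0 = 0 ≡ 0 (mod 13).
    Then x = 4 + 9·0 = 4, valid modulo lcm(9, 13) = 117: x ≡ 4 (mod 117).
  Combine with x ≡ 0 (mod 4): since gcd(117, 4) = 1, we get a unique residue mod 468.
    Write x = 4 + 117·t and substitute into x ≡ 0 (mod 4): 117·t ≡ 0 − 4 = -4 (mod 4).
    Reduce coefficients mod 4: 1·t ≡ 0 (mod 4).
    So t ≡ 0 (mod 4).
    Then x = 4 + 117·0 = 4, valid modulo lcm(117, 4) = 468: x ≡ 4 (mod 468).
Verify: 4 mod 9 = 4 ✓, 4 mod 13 = 4 ✓, 4 mod 4 = 0 ✓.

x ≡ 4 (mod 468).
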